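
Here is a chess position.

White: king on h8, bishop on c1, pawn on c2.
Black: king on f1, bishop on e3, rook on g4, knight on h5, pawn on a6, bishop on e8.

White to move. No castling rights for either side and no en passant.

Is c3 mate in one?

no

After c3: black king on f1; in check: no.
Black is not in check, so this cannot be checkmate.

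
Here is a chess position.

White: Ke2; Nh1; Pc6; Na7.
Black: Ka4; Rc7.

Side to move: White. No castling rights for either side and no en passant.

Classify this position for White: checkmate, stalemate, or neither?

White to move; white king on e2.
In check: no.
Legal moves for White: Nc8, Nb5, Kf3, Ke3, Kd3, Kf2, Kd2, Kf1, Ke1, Kd1, Ng3, Nf2.
White has 12 legal moves and is not in check → neither.

neither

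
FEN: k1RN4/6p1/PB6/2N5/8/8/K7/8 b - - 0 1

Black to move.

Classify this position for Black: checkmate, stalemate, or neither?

Black to move; black king on a8.
In check: yes, from the white rook on c8.
King squares — a7: attacked by Bb6; b7: attacked by Nc5; b8: attacked by Rc8.
Legal moves for Black: none.
In check with no legal moves → checkmate.

checkmate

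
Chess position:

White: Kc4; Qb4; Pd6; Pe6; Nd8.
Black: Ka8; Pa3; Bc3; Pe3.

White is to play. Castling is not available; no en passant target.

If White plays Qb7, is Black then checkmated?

After Qb7: black king on a8; in check: yes, from the white queen on b7.
King squares — a7: attacked by Qb7; b7: attacked by Nd8; b8: attacked by Qb7.
Black has no legal moves → checkmate.

yes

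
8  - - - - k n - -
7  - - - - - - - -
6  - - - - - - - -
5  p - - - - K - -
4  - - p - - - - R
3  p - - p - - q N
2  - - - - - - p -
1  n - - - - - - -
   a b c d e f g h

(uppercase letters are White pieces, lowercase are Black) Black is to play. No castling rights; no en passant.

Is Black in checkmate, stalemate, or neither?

neither

Black to move; black king on e8.
In check: no.
Legal moves for Black include: Nh7, Nd7, Ng6, Ne6, Kd8, Kf7, Ke7, Kd7, Qg8, Qb8, Qg7, Qc7, Qg6+, Qd6, Qg5+, Qe5+, Qxh4, Qg4+, ... (list truncated; more exist).
Black has legal moves and is not in check → neither.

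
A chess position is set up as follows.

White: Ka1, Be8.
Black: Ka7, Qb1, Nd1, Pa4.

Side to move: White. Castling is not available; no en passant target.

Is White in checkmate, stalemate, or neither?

White to move; white king on a1.
In check: yes, from the black queen on b1.
Legal moves for White: Kxb1.
White is in check but has 1 legal move → neither.

neither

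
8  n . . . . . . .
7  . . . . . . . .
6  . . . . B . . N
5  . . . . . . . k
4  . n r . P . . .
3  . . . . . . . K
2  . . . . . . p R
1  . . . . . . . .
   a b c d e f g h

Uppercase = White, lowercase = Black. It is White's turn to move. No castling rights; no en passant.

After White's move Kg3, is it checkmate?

After Kg3: black king on h5; in check: yes, from the white rook on h2.
Black has 2 legal replies: Kg6, Kg5.
In check but a legal move exists → not checkmate.

no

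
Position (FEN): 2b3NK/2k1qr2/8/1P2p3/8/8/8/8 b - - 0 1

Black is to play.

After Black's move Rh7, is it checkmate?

yes

After Rh7: white king on h8; in check: yes, from the black rook on h7.
King squares — g7: attacked by Qe7; h7: attacked by Qe7; g8: own knight.
White has no legal moves → checkmate.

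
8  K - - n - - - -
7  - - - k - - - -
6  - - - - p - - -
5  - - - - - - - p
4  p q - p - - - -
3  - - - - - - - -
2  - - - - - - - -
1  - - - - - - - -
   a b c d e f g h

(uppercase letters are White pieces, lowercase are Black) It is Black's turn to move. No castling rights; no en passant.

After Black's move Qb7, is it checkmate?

After Qb7: white king on a8; in check: yes, from the black queen on b7.
King squares — a7: attacked by Qb7; b7: attacked by Nd8; b8: attacked by Qb7.
White has no legal moves → checkmate.

yes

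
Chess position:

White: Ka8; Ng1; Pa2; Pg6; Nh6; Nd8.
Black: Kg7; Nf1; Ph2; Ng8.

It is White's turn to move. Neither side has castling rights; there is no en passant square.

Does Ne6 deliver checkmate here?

no

After Ne6: black king on g7; in check: yes, from the white knight on e6.
Black has 4 legal replies: Kh8, Kxh6, Kxg6, Kf6.
In check but a legal move exists → not checkmate.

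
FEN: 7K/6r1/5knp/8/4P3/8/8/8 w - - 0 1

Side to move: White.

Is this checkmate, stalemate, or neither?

checkmate

White to move; white king on h8.
In check: yes, from the black knight on g6.
King squares — g7: attacked by Kf6; h7: attacked by Rg7; g8: attacked by Rg7.
Legal moves for White: none.
In check with no legal moves → checkmate.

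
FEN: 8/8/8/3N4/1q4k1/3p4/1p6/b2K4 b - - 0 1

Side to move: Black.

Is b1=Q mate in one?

After b1=Q: white king on d1; in check: yes, from the black queen on b1.
King squares — c1: attacked by Qb1; e1: attacked by Qb1; c2: attacked by Qb1; d2: attacked by Qb4; e2: attacked by Pd3.
White has no legal moves → checkmate.

yes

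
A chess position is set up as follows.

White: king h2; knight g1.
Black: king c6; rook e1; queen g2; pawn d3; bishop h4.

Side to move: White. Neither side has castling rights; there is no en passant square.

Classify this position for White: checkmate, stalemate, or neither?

neither

White to move; white king on h2.
In check: yes, from the black queen on g2.
Legal moves for White: Kxg2.
White is in check but has 1 legal move → neither.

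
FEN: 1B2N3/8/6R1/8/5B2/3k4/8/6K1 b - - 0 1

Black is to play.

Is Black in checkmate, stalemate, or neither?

neither

Black to move; black king on d3.
In check: no.
Legal moves for Black: Ke4, Kd4, Kc4, Kc3, Ke2, Kc2.
Black has 6 legal moves and is not in check → neither.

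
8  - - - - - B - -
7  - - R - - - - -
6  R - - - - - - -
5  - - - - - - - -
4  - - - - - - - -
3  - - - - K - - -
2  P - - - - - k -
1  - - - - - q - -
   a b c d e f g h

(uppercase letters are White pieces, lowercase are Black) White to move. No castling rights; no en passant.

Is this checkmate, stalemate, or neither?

White to move; white king on e3.
In check: no.
Legal moves for White include: Bg7, Be7, Bh6, Bd6, Bc5, Bb4, Ba3, Rc8, Rh7, Rg7+, Rf7, Re7, Rd7, Rb7, Rca7, Rcc6, Rc5, Rc4, ... (list truncated; more exist).
White has legal moves and is not in check → neither.

neither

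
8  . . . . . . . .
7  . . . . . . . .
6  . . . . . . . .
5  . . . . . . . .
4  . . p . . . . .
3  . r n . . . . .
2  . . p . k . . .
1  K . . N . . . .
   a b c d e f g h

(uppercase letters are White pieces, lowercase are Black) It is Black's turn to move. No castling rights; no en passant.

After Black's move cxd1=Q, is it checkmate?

After cxd1=Q: white king on a1; in check: yes, from the black queen on d1.
King squares — b1: attacked by Qd1; a2: attacked by Nc3; b2: attacked by Rb3.
White has no legal moves → checkmate.

yes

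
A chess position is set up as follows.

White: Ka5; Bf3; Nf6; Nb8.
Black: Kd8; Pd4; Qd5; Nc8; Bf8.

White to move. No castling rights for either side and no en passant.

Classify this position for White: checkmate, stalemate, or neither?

neither

White to move; white king on a5.
In check: yes, from the black queen on d5.
King squares — a4: available; b4: attacked by Bf8; b5: attacked by Qd5; a6: available; b6: attacked by Nc8.
Legal moves for White: Ka6, Ka4, Nxd5, Bxd5.
White is in check but has 4 legal moves → neither.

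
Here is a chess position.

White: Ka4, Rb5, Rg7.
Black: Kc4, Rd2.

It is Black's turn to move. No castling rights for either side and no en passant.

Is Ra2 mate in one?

yes

After Ra2: white king on a4; in check: yes, from the black rook on a2.
King squares — a3: attacked by Ra2; b3: attacked by Kc4; b4: attacked by Kc4; a5: attacked by Ra2; b5: own rook.
White has no legal moves → checkmate.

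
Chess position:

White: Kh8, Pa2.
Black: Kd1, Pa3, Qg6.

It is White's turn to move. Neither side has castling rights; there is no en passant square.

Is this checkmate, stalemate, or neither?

stalemate

White to move; white king on h8.
In check: no.
King squares — g7: attacked by Qg6; h7: attacked by Qg6; g8: attacked by Qg6.
Legal moves for White: none.
Not in check and no legal moves → stalemate.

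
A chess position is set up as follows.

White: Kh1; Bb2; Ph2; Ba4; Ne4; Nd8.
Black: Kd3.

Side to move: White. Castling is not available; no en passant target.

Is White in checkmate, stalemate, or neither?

neither

White to move; white king on h1.
In check: no.
Legal moves for White include: Nf7, Nb7, Ne6, Nc6, Nf6, Nd6, Ng5, Nc5+, Ng3, Nc3, Nf2+, Nd2, Be8, Bd7, Bc6, Bb5+, Bb3, Bc2+, ... (list truncated; more exist).
White has legal moves and is not in check → neither.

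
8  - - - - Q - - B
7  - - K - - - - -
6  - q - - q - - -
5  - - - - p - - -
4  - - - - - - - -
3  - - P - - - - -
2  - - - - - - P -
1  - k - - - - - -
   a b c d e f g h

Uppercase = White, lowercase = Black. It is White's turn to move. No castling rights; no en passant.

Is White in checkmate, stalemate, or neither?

White to move; white king on c7.
In check: yes, from the black queen on b6.
King squares — b6: attacked by Qe6; c6: attacked by Qb6; d6: attacked by Qb6; b7: attacked by Qb6; d7: attacked by Qe6; b8: attacked by Qb6; c8: attacked by Qe6; d8: attacked by Qb6.
Legal moves for White: none.
In check with no legal moves → checkmate.

checkmate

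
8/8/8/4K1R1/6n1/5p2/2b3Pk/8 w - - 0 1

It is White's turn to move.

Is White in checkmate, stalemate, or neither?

White to move; white king on e5.
In check: yes, from the black knight on g4.
Legal moves for White: Ke6, Kd6, Kd5, Kf4, Kd4, Rxg4.
White is in check but has 6 legal moves → neither.

neither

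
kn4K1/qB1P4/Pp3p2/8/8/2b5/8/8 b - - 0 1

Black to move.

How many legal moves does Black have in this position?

1

Black to move; king on a8.
In check: yes, from the white bishop on b7.
Legal moves: Qxb7.
Count: 1.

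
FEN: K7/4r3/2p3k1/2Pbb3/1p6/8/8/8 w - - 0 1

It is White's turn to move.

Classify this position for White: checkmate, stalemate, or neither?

White to move; white king on a8.
In check: no.
King squares — a7: attacked by Re7; b7: attacked by Re7; b8: attacked by Be5.
Legal moves for White: none.
Not in check and no legal moves → stalemate.

stalemate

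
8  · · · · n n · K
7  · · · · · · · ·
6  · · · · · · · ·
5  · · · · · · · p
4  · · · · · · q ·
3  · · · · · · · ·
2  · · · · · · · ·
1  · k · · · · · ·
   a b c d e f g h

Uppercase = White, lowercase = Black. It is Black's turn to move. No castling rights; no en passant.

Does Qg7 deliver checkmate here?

yes

After Qg7: white king on h8; in check: yes, from the black queen on g7.
King squares — g7: attacked by Ne8; h7: attacked by Qg7; g8: attacked by Qg7.
White has no legal moves → checkmate.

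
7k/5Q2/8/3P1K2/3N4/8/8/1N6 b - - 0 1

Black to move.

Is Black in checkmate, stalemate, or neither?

Black to move; black king on h8.
In check: no.
King squares — g7: attacked by Qf7; h7: attacked by Qf7; g8: attacked by Qf7.
Legal moves for Black: none.
Not in check and no legal moves → stalemate.

stalemate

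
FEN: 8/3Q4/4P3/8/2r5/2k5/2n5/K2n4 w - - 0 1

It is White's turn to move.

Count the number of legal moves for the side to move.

White to move; king on a1.
In check: yes, from the black knight on c2.
Legal moves: Ka2, Kb1.
Count: 2.

2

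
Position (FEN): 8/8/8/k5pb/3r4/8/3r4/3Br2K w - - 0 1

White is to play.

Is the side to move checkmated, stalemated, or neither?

White to move; white king on h1.
In check: yes, from the black rook on e1.
King squares — g1: attacked by Re1; g2: attacked by Rd2; h2: attacked by Rd2.
Legal moves for White: none.
In check with no legal moves → checkmate.

checkmate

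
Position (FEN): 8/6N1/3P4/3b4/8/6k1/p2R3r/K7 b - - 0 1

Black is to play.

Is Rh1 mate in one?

After Rh1: white king on a1; in check: yes, from the black rook on h1.
White has 2 legal replies: Kb2, Rd1.
In check but a legal move exists → not checkmate.

no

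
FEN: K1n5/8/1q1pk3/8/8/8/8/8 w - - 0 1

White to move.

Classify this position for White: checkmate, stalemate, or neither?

stalemate

White to move; white king on a8.
In check: no.
King squares — a7: attacked by Qb6; b7: attacked by Qb6; b8: attacked by Qb6.
Legal moves for White: none.
Not in check and no legal moves → stalemate.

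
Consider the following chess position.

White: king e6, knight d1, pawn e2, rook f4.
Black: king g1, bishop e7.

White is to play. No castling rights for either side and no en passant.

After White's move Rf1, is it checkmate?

After Rf1: black king on g1; in check: yes, from the white rook on f1.
Black has 3 legal replies: Kh2, Kg2, Kxf1.
In check but a legal move exists → not checkmate.

no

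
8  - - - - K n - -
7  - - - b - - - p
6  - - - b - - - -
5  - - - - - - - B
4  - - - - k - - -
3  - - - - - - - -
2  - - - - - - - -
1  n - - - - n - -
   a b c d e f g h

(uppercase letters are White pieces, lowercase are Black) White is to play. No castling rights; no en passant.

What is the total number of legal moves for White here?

White to move; king on e8.
In check: yes, from the black bishop on d7.
Legal moves: Kd8, Kf7.
Count: 2.

2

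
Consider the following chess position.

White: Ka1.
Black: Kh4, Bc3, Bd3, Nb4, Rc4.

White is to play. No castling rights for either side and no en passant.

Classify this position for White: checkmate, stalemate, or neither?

White to move; white king on a1.
In check: yes, from the black bishop on c3.
King squares — b1: attacked by Bd3; a2: attacked by Nb4; b2: attacked by Bc3.
Legal moves for White: none.
In check with no legal moves → checkmate.

checkmate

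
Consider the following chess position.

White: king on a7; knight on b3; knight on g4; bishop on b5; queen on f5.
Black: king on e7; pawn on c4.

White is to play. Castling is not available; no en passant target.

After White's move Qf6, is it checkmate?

After Qf6: black king on e7; in check: yes, from the white queen on f6.
King squares — d6: attacked by Qf6; e6: attacked by Qf6; f6: attacked by Ng4; d7: attacked by Bb5; f7: attacked by Qf6; d8: attacked by Qf6; e8: attacked by Bb5; f8: attacked by Qf6.
Black has no legal moves → checkmate.

yes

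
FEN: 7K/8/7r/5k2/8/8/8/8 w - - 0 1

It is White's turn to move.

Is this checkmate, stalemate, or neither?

White to move; white king on h8.
In check: yes, from the black rook on h6.
Legal moves for White: Kg8, Kg7.
White is in check but has 2 legal moves → neither.

neither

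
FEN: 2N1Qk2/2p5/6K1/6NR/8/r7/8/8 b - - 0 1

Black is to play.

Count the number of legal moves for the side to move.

Black to move; king on f8.
In check: yes, from the white queen on e8.
Legal moves: Kxe8.
Count: 1.

1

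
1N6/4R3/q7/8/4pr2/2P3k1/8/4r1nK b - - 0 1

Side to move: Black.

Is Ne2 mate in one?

yes

After Ne2: white king on h1; in check: yes, from the black rook on e1.
King squares — g1: attacked by Re1; g2: attacked by Kg3; h2: attacked by Kg3.
White has no legal moves → checkmate.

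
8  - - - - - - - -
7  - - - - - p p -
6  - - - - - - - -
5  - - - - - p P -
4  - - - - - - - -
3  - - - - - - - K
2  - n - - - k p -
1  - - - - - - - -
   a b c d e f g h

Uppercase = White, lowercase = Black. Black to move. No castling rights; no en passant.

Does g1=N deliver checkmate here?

After g1=N: white king on h3; in check: yes, from the black knight on g1.
White has 2 legal replies: Kh4, Kh2.
In check but a legal move exists → not checkmate.

no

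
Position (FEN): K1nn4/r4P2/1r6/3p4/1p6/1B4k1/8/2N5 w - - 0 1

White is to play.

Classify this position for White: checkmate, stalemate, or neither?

checkmate

White to move; white king on a8.
In check: yes, from the black rook on a7.
King squares — a7: attacked by Nc8; b7: attacked by Rb6; b8: attacked by Rb6.
Legal moves for White: none.
In check with no legal moves → checkmate.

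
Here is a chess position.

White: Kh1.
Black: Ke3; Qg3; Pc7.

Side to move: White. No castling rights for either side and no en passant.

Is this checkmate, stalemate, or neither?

stalemate

White to move; white king on h1.
In check: no.
King squares — g1: attacked by Qg3; g2: attacked by Qg3; h2: attacked by Qg3.
Legal moves for White: none.
Not in check and no legal moves → stalemate.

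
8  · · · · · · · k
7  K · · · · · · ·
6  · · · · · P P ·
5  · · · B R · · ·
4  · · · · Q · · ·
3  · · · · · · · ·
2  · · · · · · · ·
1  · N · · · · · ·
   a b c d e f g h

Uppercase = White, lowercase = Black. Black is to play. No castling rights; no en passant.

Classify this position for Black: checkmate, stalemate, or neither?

Black to move; black king on h8.
In check: no.
King squares — g7: attacked by Pf6; h7: attacked by Pg6; g8: attacked by Bd5.
Legal moves for Black: none.
Not in check and no legal moves → stalemate.

stalemate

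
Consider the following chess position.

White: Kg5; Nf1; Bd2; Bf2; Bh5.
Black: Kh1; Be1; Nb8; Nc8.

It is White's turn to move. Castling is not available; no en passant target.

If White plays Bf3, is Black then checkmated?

After Bf3: black king on h1; in check: yes, from the white bishop on f3.
King squares — g1: attacked by Bf2; g2: attacked by Bf3; h2: attacked by Nf1.
Black has no legal moves → checkmate.

yes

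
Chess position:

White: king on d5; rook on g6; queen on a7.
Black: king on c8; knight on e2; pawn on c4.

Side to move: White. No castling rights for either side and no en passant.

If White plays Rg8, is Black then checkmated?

After Rg8: black king on c8; in check: yes, from the white rook on g8.
King squares — b7: attacked by Qa7; c7: attacked by Qa7; d7: attacked by Qa7; b8: attacked by Qa7; d8: attacked by Rg8.
Black has no legal moves → checkmate.

yes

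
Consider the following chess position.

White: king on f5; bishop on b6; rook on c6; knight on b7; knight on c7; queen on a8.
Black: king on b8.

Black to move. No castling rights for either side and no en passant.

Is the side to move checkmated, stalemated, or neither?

Black to move; black king on b8.
In check: yes, from the white queen on a8.
King squares — a7: attacked by Bb6; b7: attacked by Qa8; c7: attacked by Bb6; a8: attacked by Nc7; c8: attacked by Qa8.
Legal moves for Black: none.
In check with no legal moves → checkmate.

checkmate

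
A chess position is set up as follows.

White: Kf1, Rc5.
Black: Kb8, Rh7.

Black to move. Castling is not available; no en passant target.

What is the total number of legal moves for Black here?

Black to move; king on b8.
In check: no.
Legal moves: Ka8, Kb7, Ka7, Rh8, Rg7, Rf7+, Re7, Rd7, Rc7, Rb7, Ra7, Rh6, Rh5, Rh4, Rh3, Rh2, Rh1+.
Count: 17.

17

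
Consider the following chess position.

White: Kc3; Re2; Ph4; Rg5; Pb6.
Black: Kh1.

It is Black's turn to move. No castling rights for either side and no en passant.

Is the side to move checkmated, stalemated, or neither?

Black to move; black king on h1.
In check: no.
King squares — g1: attacked by Rg5; g2: attacked by Re2; h2: attacked by Re2.
Legal moves for Black: none.
Not in check and no legal moves → stalemate.

stalemate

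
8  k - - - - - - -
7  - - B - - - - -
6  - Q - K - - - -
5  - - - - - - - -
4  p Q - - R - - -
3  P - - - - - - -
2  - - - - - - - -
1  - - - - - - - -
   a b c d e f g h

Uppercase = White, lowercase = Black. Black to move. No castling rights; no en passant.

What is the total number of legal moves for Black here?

Black to move; king on a8.
In check: no.
Legal moves: none.
Count: 0.

0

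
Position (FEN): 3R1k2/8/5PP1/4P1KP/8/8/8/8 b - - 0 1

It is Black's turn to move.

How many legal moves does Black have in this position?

0

Black to move; king on f8.
In check: yes, from the white rook on d8.
Legal moves: none.
Count: 0.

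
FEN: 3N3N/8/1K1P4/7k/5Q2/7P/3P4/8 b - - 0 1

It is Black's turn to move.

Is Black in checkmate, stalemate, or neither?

Black to move; black king on h5.
In check: no.
King squares — g4: attacked by Ph3; h4: attacked by Qf4; g5: attacked by Qf4; g6: attacked by Nh8; h6: attacked by Qf4.
Legal moves for Black: none.
Not in check and no legal moves → stalemate.

stalemate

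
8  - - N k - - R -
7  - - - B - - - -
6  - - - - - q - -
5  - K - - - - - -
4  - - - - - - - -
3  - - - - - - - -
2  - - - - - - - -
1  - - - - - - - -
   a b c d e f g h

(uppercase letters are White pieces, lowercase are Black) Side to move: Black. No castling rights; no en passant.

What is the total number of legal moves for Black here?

3

Black to move; king on d8.
In check: yes, from the white rook on g8.
Legal moves: Kxd7, Kc7, Qf8.
Count: 3.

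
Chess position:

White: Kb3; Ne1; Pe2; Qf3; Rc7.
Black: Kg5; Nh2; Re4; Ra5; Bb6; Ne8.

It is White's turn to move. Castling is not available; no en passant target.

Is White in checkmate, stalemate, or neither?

White to move; white king on b3.
In check: no.
Legal moves for White include: Rc8, Rh7, Rg7+, Rf7, Re7, Rd7, Rb7, Ra7, Rc6, Rc5+, Rc4, Rc3, Rc2, Rc1, Qf8, Qf7, Qf6+, Qh5+, ... (list truncated; more exist).
White has legal moves and is not in check → neither.

neither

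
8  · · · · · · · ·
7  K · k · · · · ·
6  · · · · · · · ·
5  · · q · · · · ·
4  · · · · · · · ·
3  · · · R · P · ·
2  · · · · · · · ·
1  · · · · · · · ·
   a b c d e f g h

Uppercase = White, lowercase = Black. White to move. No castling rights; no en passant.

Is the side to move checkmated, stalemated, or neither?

neither

White to move; white king on a7.
In check: yes, from the black queen on c5.
Legal moves for White: Ka8, Ka6.
White is in check but has 2 legal moves → neither.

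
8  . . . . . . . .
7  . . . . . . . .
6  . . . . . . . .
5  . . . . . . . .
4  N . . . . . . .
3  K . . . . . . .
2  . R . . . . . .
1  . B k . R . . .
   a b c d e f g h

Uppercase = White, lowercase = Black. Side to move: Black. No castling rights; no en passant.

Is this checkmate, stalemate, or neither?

checkmate

Black to move; black king on c1.
In check: yes, from the white rook on e1.
King squares — b1: attacked by Re1; d1: attacked by Re1; b2: attacked by Ka3; c2: attacked by Bb1; d2: attacked by Rb2.
Legal moves for Black: none.
In check with no legal moves → checkmate.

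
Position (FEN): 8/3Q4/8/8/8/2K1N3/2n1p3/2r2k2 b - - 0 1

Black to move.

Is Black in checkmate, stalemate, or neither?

Black to move; black king on f1.
In check: yes, from the white knight on e3.
King squares — e1: available; g1: available; e2: own pawn; f2: available; g2: attacked by Ne3.
Legal moves for Black: Kf2, Kg1, Ke1, Nxe3+.
Black is in check but has 4 legal moves → neither.

neither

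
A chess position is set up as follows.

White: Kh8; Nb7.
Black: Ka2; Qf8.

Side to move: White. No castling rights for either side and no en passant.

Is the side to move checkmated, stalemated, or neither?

White to move; white king on h8.
In check: yes, from the black queen on f8.
King squares — g7: attacked by Qf8; h7: available; g8: attacked by Qf8.
Legal moves for White: Kh7.
White is in check but has 1 legal move → neither.

neither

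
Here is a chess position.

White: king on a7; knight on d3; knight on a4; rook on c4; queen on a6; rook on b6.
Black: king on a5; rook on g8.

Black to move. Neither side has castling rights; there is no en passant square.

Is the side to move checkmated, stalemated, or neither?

checkmate

Black to move; black king on a5.
In check: yes, from the white queen on a6.
King squares — a4: attacked by Rc4; b4: attacked by Nd3; b5: attacked by Qa6; a6: attacked by Rb6; b6: attacked by Na4.
Legal moves for Black: none.
In check with no legal moves → checkmate.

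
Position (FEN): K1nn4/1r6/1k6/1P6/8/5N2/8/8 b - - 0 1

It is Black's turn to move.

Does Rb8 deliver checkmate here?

After Rb8: white king on a8; in check: yes, from the black rook on b8.
White has 1 legal reply: Kxb8.
In check but a legal move exists → not checkmate.

no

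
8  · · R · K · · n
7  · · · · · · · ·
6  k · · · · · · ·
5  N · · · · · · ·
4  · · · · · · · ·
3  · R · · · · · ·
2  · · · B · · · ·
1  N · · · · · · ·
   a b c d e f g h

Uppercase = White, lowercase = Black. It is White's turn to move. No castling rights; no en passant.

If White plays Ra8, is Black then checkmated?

yes

After Ra8: black king on a6; in check: yes, from the white rook on a8.
King squares — a5: attacked by Bd2; b5: attacked by Rb3; b6: attacked by Rb3; a7: attacked by Ra8; b7: attacked by Rb3.
Black has no legal moves → checkmate.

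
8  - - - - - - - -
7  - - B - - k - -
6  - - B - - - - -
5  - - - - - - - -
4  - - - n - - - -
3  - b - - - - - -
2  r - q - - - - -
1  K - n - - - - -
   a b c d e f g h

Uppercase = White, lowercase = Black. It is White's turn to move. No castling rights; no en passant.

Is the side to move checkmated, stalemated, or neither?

checkmate

White to move; white king on a1.
In check: yes, from the black rook on a2.
King squares — b1: attacked by Qc2; a2: attacked by Nc1; b2: attacked by Ra2.
Legal moves for White: none.
In check with no legal moves → checkmate.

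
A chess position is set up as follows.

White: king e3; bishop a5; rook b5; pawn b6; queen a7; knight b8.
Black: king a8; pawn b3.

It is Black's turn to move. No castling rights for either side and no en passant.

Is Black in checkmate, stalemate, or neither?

Black to move; black king on a8.
In check: yes, from the white queen on a7.
King squares — a7: attacked by Pb6; b7: attacked by Qa7; b8: attacked by Qa7.
Legal moves for Black: none.
In check with no legal moves → checkmate.

checkmate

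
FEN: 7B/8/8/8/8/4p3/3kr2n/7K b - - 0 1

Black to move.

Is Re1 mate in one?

no

After Re1: white king on h1; in check: yes, from the black rook on e1.
White has 2 legal replies: Kxh2, Kg2.
In check but a legal move exists → not checkmate.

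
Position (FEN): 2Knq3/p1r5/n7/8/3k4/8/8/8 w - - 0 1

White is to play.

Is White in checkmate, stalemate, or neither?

White to move; white king on c8.
In check: yes, from the black rook on c7.
King squares — b7: attacked by Rc7; c7: attacked by Na6; d7: attacked by Rc7; b8: attacked by Na6; d8: attacked by Qe8.
Legal moves for White: none.
In check with no legal moves → checkmate.

checkmate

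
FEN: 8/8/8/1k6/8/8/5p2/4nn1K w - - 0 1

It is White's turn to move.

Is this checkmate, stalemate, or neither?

stalemate

White to move; white king on h1.
In check: no.
King squares — g1: attacked by Pf2; g2: attacked by Ne1; h2: attacked by Nf1.
Legal moves for White: none.
Not in check and no legal moves → stalemate.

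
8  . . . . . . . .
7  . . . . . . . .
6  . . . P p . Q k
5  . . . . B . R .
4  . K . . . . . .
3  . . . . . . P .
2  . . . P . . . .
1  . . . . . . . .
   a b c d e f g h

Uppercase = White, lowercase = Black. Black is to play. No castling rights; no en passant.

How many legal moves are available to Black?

0

Black to move; king on h6.
In check: yes, from the white queen on g6.
Legal moves: none.
Count: 0.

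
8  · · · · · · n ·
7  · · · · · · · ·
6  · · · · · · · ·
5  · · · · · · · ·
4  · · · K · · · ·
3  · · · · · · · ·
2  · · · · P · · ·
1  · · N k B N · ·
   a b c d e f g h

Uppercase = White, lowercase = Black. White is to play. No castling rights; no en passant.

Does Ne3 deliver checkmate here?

no

After Ne3: black king on d1; in check: yes, from the white knight on e3.
Black has 2 legal replies: Kxe1, Kxc1.
In check but a legal move exists → not checkmate.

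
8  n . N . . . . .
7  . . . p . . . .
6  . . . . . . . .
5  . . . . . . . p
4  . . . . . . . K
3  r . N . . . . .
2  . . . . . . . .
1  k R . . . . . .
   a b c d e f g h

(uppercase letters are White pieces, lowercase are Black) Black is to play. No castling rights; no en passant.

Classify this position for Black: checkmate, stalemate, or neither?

checkmate

Black to move; black king on a1.
In check: yes, from the white rook on b1.
King squares — b1: attacked by Nc3; a2: attacked by Nc3; b2: attacked by Rb1.
Legal moves for Black: none.
In check with no legal moves → checkmate.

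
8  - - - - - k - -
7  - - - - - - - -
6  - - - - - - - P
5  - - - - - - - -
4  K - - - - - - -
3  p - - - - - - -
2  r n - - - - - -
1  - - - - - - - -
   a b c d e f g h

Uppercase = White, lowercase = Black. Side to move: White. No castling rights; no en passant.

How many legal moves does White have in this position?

4

White to move; king on a4.
In check: yes, from the black knight on b2.
Legal moves: Kb5, Ka5, Kb4, Kb3.
Count: 4.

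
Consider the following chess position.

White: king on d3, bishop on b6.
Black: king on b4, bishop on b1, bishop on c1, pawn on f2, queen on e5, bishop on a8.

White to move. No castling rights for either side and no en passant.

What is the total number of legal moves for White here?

White to move; king on d3.
In check: yes, from the black bishop on b1.
Legal moves: none.
Count: 0.

0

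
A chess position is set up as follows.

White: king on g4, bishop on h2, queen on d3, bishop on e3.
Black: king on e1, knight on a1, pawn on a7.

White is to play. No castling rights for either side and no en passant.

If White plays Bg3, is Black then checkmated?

yes

After Bg3: black king on e1; in check: yes, from the white bishop on g3.
King squares — d1: attacked by Qd3; f1: attacked by Qd3; d2: attacked by Qd3; e2: attacked by Qd3; f2: attacked by Be3.
Black has no legal moves → checkmate.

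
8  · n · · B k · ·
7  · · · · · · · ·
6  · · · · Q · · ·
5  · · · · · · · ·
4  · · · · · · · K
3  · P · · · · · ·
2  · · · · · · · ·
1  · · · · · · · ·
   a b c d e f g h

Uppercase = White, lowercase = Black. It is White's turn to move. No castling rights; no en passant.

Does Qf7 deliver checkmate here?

yes

After Qf7: black king on f8; in check: yes, from the white queen on f7.
King squares — e7: attacked by Qf7; f7: attacked by Be8; g7: attacked by Qf7; e8: attacked by Qf7; g8: attacked by Qf7.
Black has no legal moves → checkmate.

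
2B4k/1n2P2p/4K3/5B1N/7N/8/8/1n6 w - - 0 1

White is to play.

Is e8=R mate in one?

After e8=R: black king on h8; in check: yes, from the white rook on e8.
King squares — g7: attacked by Nh5; h7: own pawn; g8: attacked by Re8.
Black has no legal moves → checkmate.

yes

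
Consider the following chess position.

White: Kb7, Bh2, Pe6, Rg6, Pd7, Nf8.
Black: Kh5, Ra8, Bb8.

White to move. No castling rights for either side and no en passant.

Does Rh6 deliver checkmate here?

no

After Rh6: black king on h5; in check: yes, from the white rook on h6.
Black has 3 legal replies: Kxh6, Kg5, Kg4.
In check but a legal move exists → not checkmate.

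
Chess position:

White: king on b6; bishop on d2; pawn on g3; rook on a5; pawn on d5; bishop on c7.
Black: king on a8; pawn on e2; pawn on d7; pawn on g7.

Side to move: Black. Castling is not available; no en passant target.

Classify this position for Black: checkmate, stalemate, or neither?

checkmate

Black to move; black king on a8.
In check: yes, from the white rook on a5.
King squares — a7: attacked by Ra5; b7: attacked by Kb6; b8: attacked by Bc7.
Legal moves for Black: none.
In check with no legal moves → checkmate.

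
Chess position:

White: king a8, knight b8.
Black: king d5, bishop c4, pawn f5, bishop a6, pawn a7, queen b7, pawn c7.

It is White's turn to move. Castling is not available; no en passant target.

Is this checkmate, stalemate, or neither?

checkmate

White to move; white king on a8.
In check: yes, from the black queen on b7.
King squares — a7: attacked by Qb7; b7: attacked by Ba6; b8: own knight.
Legal moves for White: none.
In check with no legal moves → checkmate.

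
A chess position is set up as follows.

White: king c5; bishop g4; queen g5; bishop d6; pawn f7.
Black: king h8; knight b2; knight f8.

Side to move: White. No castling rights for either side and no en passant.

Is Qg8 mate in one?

yes

After Qg8: black king on h8; in check: yes, from the white queen on g8.
King squares — g7: attacked by Qg8; h7: attacked by Qg8; g8: attacked by Pf7.
Black has no legal moves → checkmate.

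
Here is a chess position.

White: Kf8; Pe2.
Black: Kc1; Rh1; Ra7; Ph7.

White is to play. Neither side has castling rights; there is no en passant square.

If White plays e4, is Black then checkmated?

no

After e4: black king on c1; in check: no.
Black is not in check, so this cannot be checkmate.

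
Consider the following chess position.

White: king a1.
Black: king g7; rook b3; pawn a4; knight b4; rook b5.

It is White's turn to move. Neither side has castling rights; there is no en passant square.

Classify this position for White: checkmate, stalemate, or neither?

White to move; white king on a1.
In check: no.
King squares — b1: attacked by Rb3; a2: attacked by Nb4; b2: attacked by Rb3.
Legal moves for White: none.
Not in check and no legal moves → stalemate.

stalemate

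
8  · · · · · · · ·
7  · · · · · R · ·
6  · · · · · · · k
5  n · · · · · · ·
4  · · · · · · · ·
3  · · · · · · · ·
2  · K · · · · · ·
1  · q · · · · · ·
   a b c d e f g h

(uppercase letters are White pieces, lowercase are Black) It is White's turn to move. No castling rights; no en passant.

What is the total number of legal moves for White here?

White to move; king on b2.
In check: yes, from the black queen on b1.
Legal moves: Kc3, Ka3, Kxb1.
Count: 3.

3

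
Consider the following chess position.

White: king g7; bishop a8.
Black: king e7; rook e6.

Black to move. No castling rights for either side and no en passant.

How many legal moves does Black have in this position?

Black to move; king on e7.
In check: no.
Legal moves: Ke8, Kd8, Kd7, Kd6, Rh6, Rg6+, Rf6, Rd6, Rc6, Rb6, Ra6, Re5, Re4, Re3, Re2, Re1.
Count: 16.

16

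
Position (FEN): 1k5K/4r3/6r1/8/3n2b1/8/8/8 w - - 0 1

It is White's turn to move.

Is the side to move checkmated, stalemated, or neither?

White to move; white king on h8.
In check: no.
King squares — g7: attacked by Rg6; h7: attacked by Re7; g8: attacked by Rg6.
Legal moves for White: none.
Not in check and no legal moves → stalemate.

stalemate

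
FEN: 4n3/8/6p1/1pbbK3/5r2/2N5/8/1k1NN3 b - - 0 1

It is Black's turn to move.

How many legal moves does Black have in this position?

Black to move; king on b1.
In check: yes, from the white knight on c3.
Legal moves: Kc1, Ka1.
Count: 2.

2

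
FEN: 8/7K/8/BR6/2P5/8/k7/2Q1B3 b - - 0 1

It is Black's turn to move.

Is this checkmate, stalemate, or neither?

stalemate

Black to move; black king on a2.
In check: no.
King squares — a1: attacked by Qc1; b1: attacked by Qc1; b2: attacked by Qc1; a3: attacked by Qc1; b3: attacked by Rb5.
Legal moves for Black: none.
Not in check and no legal moves → stalemate.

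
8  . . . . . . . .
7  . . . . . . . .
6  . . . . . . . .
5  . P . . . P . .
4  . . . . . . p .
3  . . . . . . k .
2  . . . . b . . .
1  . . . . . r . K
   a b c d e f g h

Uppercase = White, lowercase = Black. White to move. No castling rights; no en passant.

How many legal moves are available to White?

White to move; king on h1.
In check: yes, from the black rook on f1.
Legal moves: none.
Count: 0.

0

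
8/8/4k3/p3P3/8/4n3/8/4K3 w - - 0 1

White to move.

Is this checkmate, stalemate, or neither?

neither

White to move; white king on e1.
In check: no.
Legal moves for White: Kf2, Ke2, Kd2.
White has 3 legal moves and is not in check → neither.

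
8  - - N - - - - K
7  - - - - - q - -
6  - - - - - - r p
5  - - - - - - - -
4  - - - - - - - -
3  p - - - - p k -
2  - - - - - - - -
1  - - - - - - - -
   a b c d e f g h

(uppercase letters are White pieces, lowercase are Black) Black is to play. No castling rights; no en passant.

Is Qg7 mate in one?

After Qg7: white king on h8; in check: yes, from the black queen on g7.
King squares — g7: attacked by Rg6; h7: attacked by Qg7; g8: attacked by Qg7.
White has no legal moves → checkmate.

yes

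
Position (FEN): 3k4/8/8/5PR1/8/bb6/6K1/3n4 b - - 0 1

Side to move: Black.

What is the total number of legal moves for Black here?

24

Black to move; king on d8.
In check: no.
Legal moves: Ke8, Kc8, Ke7, Kd7, Kc7, Bg8, Bf7, Be6, Bd5+, Bc4, Ba4, Bc2, Ba2, Bf8, Be7, Bd6, Bc5, Bb4, Bb2, Bc1, Ne3+, Nc3, Nf2, Nb2.
Count: 24.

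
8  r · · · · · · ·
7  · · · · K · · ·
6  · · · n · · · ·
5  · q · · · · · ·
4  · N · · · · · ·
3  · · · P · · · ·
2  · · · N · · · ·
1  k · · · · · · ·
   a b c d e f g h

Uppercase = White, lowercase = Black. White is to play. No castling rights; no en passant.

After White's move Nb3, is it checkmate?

no

After Nb3: black king on a1; in check: yes, from the white knight on b3.
Black has 2 legal replies: Kb2, Kb1.
In check but a legal move exists → not checkmate.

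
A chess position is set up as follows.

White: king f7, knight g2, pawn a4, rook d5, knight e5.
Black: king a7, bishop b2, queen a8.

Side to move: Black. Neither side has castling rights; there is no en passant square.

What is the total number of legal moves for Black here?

Black to move; king on a7.
In check: no.
Legal moves: Qh8, Qg8+, Qf8+, Qe8+, Qd8, Qc8, Qb8, Qb7+, Qc6, Qxd5+, Kb8, Kb7, Kb6, Ka6, Bxe5, Bd4, Bc3, Ba3, Bc1, Ba1.
Count: 20.

20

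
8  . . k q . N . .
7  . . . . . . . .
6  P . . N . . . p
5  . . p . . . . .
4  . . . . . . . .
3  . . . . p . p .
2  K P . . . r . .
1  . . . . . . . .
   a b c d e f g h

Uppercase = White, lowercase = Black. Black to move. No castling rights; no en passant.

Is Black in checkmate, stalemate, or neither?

Black to move; black king on c8.
In check: yes, from the white knight on d6.
King squares — b7: attacked by Pa6; c7: available; d7: attacked by Nf8; b8: available; d8: own queen.
Legal moves for Black: Kb8, Kc7, Qxd6.
Black is in check but has 3 legal moves → neither.

neither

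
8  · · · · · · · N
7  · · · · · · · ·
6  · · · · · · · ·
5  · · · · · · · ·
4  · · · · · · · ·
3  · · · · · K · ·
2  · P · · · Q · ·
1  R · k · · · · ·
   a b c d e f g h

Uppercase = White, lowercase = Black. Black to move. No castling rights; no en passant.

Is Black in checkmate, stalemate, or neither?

checkmate

Black to move; black king on c1.
In check: yes, from the white rook on a1.
King squares — b1: attacked by Ra1; d1: attacked by Ra1; b2: attacked by Qf2; c2: attacked by Qf2; d2: attacked by Qf2.
Legal moves for Black: none.
In check with no legal moves → checkmate.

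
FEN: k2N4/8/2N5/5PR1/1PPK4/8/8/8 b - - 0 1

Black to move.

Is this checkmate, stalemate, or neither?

Black to move; black king on a8.
In check: no.
King squares — a7: attacked by Nc6; b7: attacked by Nd8; b8: attacked by Nc6.
Legal moves for Black: none.
Not in check and no legal moves → stalemate.

stalemate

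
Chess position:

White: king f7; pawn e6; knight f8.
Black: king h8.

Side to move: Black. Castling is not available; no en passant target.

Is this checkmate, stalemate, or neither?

stalemate

Black to move; black king on h8.
In check: no.
King squares — g7: attacked by Kf7; h7: attacked by Nf8; g8: attacked by Kf7.
Legal moves for Black: none.
Not in check and no legal moves → stalemate.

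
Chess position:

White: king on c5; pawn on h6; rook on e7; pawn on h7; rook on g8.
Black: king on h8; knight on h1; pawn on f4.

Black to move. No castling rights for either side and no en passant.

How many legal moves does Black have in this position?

0

Black to move; king on h8.
In check: yes, from the white rook on g8.
Legal moves: none.
Count: 0.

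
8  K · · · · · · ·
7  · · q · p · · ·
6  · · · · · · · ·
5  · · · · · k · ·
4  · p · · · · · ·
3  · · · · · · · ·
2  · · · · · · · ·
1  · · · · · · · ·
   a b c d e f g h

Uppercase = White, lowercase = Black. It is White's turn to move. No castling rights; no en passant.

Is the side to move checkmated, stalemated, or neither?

White to move; white king on a8.
In check: no.
King squares — a7: attacked by Qc7; b7: attacked by Qc7; b8: attacked by Qc7.
Legal moves for White: none.
Not in check and no legal moves → stalemate.

stalemate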